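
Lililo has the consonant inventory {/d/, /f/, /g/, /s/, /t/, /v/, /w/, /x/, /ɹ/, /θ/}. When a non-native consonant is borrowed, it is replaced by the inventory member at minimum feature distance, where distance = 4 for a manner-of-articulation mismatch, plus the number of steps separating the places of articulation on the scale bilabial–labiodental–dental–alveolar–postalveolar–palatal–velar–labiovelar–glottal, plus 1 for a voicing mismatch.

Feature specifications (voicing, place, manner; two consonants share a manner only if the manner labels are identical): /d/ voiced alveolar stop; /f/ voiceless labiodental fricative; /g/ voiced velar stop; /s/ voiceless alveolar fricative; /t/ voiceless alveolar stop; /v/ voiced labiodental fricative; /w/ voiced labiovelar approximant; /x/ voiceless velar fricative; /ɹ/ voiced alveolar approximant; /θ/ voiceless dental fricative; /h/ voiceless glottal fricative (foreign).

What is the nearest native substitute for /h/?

/x/ is closest: same manner (fricative), place distance 2 (glottal→velar), same voicing; total 2. Next closest is /s/ at distance 5.

x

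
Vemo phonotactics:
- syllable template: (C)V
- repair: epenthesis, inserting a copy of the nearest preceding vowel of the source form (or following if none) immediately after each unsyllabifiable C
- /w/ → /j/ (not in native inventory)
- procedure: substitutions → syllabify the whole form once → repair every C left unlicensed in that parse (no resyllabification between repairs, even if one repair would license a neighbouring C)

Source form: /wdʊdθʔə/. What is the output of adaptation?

jʊdʊdʊθʊʔə

Substitution: /w/ → /j/, giving /jdʊdθʔə/.
The consonants /j/, /d/, /θ/ cannot be parsed into a legal (C)V syllable (no codas are permitted; onsets are limited to one consonant).
Epenthesis after each stranded consonant: /j/ → /jʊ/, /d/ → /dʊ/, /θ/ → /θʊ/.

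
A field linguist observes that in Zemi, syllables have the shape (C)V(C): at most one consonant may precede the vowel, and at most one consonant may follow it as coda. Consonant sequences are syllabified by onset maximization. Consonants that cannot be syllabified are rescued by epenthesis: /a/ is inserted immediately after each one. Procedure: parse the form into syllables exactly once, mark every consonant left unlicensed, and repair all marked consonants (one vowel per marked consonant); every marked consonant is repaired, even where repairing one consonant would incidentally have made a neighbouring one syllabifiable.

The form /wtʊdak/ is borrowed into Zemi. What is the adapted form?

Syllabifying with onset maximization leaves /w/ stranded (at most one coda consonant is licensed; onsets are limited to one consonant).
Epenthesis after each stranded consonant: /w/ → /wa/.

watʊdak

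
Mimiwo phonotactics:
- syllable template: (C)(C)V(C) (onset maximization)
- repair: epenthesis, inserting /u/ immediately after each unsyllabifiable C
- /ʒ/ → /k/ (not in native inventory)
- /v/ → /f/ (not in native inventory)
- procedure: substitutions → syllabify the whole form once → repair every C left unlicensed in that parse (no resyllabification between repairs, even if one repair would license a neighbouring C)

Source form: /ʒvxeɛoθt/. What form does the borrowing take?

kufxeɛoθtu

Substitution: /ʒ/ → /k/, /v/ → /f/, giving /kfxeɛoθt/.
The consonants /k/, /t/ cannot be parsed into a legal (C)(C)V(C) syllable (at most one coda consonant is licensed; onsets may contain at most 2 consonants).
Each unlicensed consonant becomes the onset of a new syllable: /k/ → /ku/, /t/ → /tu/.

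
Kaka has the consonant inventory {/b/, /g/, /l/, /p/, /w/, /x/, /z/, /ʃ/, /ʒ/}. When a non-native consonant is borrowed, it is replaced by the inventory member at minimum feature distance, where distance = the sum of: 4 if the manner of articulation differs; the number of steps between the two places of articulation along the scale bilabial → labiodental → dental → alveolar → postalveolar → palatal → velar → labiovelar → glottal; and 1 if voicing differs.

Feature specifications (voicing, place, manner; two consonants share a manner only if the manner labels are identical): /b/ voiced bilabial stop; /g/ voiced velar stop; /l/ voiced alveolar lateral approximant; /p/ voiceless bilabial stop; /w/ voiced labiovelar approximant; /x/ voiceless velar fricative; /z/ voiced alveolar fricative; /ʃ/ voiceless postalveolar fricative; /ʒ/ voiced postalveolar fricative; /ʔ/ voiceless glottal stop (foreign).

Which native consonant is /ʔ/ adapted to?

/g/ is closest: same manner (stop), place distance 2 (glottal→velar), voicing differs (+1); total 3. Next closest is /w/ at distance 6.

g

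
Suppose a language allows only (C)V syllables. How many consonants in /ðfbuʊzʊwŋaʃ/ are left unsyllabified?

4

Under (C)V, the unsyllabifiable consonants are /ð/, /f/, /w/, /ʃ/ (no codas are permitted; onsets are limited to one consonant).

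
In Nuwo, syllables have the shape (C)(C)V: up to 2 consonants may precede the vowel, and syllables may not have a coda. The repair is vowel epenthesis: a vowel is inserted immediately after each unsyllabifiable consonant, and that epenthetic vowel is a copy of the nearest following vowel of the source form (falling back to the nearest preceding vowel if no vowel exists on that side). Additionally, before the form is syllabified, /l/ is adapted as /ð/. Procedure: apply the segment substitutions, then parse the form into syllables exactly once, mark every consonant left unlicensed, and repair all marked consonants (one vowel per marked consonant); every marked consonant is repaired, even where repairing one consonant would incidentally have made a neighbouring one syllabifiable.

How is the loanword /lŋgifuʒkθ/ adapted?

ðiŋgifuʒukuθu

Substitution: /l/ → /ð/, giving /ðŋgifuʒkθ/.
The consonants /ð/, /ʒ/, /k/, /θ/ cannot be parsed into a legal (C)(C)V syllable (no codas are permitted; onsets may contain at most 2 consonants).
Each unlicensed consonant becomes the onset of a new syllable: /ð/ → /ði/, /ʒ/ → /ʒu/, /k/ → /ku/, /θ/ → /θu/.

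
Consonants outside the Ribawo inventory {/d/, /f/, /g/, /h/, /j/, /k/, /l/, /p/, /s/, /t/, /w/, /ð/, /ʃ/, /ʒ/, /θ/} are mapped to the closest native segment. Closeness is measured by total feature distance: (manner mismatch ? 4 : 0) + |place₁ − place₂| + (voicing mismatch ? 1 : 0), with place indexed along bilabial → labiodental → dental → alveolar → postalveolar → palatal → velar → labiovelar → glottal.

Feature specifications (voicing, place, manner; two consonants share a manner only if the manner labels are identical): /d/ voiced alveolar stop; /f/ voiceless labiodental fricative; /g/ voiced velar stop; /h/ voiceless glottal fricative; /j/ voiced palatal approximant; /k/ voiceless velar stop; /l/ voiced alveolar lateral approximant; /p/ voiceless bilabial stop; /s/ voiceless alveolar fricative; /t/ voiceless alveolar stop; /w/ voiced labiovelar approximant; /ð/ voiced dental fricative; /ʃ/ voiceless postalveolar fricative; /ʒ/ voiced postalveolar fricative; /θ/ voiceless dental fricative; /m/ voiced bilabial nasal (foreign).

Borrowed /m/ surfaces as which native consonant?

/p/ is closest: manner differs (nasal→stop, +4), place distance 0 (bilabial→bilabial), voicing differs (+1); total 5. Next closest is /f/ at distance 6.

p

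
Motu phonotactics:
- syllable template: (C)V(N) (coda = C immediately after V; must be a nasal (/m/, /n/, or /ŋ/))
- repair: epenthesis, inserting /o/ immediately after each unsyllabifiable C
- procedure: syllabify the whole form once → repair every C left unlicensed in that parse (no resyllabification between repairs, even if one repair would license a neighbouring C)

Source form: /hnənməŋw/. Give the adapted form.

honənməŋwo

Under (C)V(N), the unsyllabifiable consonants are /h/, /w/ (only a nasal (/m/, /n/, or /ŋ/) is licensed in coda position; onsets are limited to one consonant).
Inserting the epenthetic vowel yields /h/ → /ho/, /w/ → /wo/.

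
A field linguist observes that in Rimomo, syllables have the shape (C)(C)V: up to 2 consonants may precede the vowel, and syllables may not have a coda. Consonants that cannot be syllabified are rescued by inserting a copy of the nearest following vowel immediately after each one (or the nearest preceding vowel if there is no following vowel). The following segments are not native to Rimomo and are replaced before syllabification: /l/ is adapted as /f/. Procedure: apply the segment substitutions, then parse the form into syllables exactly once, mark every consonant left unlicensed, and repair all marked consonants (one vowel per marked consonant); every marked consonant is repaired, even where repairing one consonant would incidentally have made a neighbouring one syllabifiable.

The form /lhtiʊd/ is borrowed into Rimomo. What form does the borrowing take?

fihtiʊdʊ

Substitution: /l/ → /f/, giving /fhtiʊd/.
Under (C)(C)V, the unsyllabifiable consonants are /f/, /d/ (no codas are permitted; onsets may contain at most 2 consonants).
Each unlicensed consonant becomes the onset of a new syllable: /f/ → /fi/, /d/ → /dʊ/.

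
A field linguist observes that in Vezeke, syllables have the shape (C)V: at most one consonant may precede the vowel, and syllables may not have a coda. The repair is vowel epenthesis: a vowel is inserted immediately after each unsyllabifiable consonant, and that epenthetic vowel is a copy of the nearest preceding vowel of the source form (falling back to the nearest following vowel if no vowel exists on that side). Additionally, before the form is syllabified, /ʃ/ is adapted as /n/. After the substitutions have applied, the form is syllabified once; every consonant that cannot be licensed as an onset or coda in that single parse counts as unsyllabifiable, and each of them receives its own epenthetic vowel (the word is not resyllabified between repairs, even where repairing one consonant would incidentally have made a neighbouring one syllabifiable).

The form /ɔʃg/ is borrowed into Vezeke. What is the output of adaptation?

ɔnɔgɔ

Substitution: /ʃ/ → /n/, giving /ɔng/.
Under (C)V, the unsyllabifiable consonants are /n/, /g/ (no codas are permitted; onsets are limited to one consonant).
Each unlicensed consonant becomes the onset of a new syllable: /n/ → /nɔ/, /g/ → /gɔ/.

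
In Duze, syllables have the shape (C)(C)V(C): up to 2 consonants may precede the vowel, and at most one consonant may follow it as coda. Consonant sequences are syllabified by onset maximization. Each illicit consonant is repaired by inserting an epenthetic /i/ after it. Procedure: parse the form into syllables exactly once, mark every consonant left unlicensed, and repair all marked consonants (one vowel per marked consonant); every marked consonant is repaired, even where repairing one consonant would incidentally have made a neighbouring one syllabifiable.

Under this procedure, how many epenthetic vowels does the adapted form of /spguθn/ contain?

The unsyllabifiable consonants are /s/, /n/; each receives one epenthetic vowel.

2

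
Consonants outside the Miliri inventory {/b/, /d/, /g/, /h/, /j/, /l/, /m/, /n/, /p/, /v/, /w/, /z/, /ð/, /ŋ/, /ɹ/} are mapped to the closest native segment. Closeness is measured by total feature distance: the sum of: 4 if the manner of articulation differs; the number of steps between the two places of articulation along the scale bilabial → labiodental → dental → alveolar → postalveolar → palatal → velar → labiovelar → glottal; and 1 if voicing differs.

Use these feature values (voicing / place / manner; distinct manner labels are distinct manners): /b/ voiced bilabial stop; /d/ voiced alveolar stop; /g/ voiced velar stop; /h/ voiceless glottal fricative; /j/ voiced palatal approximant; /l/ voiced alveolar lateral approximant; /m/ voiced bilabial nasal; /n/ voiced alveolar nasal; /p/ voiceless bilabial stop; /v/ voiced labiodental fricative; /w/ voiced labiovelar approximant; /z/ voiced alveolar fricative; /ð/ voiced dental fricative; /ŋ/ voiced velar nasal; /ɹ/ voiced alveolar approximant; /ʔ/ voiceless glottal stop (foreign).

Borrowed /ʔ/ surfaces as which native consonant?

g

/g/ is closest: same manner (stop), place distance 2 (glottal→velar), voicing differs (+1); total 3. Next closest is /h/ at distance 4.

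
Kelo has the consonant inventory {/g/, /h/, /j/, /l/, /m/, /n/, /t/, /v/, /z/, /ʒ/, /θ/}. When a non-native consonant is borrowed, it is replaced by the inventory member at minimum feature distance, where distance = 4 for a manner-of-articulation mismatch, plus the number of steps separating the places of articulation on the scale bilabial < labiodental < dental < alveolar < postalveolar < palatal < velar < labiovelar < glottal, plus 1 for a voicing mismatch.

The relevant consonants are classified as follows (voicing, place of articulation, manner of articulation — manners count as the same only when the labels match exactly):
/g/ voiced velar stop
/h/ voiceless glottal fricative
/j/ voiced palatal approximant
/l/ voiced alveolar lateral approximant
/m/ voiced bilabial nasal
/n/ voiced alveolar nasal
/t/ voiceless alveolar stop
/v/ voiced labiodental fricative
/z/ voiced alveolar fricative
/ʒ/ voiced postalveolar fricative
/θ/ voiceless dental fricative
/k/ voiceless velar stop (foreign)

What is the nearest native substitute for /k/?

/g/ is closest: same manner (stop), place distance 0 (velar→velar), voicing differs (+1); total 1. Next closest is /t/ at distance 3.

g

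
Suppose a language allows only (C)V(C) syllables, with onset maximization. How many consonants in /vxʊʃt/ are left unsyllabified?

The consonants /v/, /t/ cannot be parsed into a legal (C)V(C) syllable (at most one coda consonant is licensed; onsets are limited to one consonant).

2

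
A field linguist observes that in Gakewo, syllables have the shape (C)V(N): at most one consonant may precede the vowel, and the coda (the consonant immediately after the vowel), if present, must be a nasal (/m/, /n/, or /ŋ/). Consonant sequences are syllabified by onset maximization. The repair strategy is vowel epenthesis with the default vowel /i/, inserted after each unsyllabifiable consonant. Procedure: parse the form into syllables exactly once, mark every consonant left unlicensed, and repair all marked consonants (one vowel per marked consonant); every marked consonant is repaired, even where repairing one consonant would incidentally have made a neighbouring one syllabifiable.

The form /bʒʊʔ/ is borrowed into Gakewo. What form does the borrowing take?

The consonants /b/, /ʔ/ cannot be parsed into a legal (C)V(N) syllable (only a nasal (/m/, /n/, or /ŋ/) is licensed in coda position; onsets are limited to one consonant).
Inserting the epenthetic vowel yields /b/ → /bi/, /ʔ/ → /ʔi/.

biʒʊʔi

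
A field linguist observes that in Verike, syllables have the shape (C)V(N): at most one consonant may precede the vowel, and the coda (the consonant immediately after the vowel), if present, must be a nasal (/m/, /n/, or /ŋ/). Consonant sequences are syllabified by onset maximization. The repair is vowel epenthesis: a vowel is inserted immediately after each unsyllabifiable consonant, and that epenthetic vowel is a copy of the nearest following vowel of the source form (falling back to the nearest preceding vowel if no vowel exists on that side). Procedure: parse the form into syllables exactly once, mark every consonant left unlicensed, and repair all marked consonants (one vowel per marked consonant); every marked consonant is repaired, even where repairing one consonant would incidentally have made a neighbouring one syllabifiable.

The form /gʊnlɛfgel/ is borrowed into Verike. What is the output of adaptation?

The consonants /f/, /l/ cannot be parsed into a legal (C)V(N) syllable (only a nasal (/m/, /n/, or /ŋ/) is licensed in coda position; onsets are limited to one consonant).
Epenthesis after each stranded consonant: /f/ → /fe/, /l/ → /le/.

gʊnlɛfegele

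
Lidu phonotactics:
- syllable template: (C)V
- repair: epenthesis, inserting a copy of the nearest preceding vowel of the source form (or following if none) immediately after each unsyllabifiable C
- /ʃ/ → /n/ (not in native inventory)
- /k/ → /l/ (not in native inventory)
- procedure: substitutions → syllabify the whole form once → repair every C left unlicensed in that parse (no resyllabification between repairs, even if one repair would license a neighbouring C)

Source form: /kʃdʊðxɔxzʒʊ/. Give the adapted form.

Substitution: /k/ → /l/, /ʃ/ → /n/, giving /lndʊðxɔxzʒʊ/.
Under (C)V, the unsyllabifiable consonants are /l/, /n/, /ð/, /x/, /z/ (no codas are permitted; onsets are limited to one consonant).
Epenthesis after each stranded consonant: /l/ → /lʊ/, /n/ → /nʊ/, /ð/ → /ðʊ/, /x/ → /xɔ/, /z/ → /zɔ/.

lʊnʊdʊðʊxɔxɔzɔʒʊ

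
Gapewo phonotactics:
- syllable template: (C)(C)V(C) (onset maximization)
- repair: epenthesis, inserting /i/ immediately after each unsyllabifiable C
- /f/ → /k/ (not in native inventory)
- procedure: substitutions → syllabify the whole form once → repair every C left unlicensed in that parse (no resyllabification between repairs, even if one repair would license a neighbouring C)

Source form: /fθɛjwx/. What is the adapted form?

kθɛjwixi

Substitution: /f/ → /k/, giving /kθɛjwx/.
Under (C)(C)V(C), the unsyllabifiable consonants are /w/, /x/ (at most one coda consonant is licensed; onsets may contain at most 2 consonants).
Epenthesis after each stranded consonant: /w/ → /wi/, /x/ → /xi/.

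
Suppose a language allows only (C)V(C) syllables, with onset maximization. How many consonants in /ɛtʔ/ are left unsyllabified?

1

The consonants /ʔ/ cannot be parsed into a legal (C)V(C) syllable (at most one coda consonant is licensed; onsets are limited to one consonant).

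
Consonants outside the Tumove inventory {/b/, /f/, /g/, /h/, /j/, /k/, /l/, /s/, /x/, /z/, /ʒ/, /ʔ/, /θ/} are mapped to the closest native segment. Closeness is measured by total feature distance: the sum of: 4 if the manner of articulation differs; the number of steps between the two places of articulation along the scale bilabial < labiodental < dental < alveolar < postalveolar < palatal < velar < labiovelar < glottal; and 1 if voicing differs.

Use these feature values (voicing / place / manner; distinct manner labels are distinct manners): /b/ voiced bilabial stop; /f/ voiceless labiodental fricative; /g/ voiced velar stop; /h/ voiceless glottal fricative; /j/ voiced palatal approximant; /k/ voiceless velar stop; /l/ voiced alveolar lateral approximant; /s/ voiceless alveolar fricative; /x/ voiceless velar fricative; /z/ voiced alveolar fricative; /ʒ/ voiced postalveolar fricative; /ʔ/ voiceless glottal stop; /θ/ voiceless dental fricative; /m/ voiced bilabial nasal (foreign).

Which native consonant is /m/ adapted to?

b

/b/ is closest: manner differs (nasal→stop, +4), place distance 0 (bilabial→bilabial), same voicing; total 4. Next closest is /f/ at distance 6.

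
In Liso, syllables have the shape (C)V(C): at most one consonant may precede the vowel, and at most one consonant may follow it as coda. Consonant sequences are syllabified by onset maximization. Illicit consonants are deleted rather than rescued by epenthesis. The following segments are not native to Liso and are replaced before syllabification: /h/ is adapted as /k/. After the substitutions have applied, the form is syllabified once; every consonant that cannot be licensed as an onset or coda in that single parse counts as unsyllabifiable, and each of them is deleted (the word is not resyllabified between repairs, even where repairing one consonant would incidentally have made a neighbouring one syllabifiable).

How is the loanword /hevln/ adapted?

kev

Substitution: /h/ → /k/, giving /kevln/.
Under (C)V(C), the unsyllabifiable consonants are /l/, /n/ (at most one coda consonant is licensed; onsets are limited to one consonant).
Deletion applies to /l/, /n/.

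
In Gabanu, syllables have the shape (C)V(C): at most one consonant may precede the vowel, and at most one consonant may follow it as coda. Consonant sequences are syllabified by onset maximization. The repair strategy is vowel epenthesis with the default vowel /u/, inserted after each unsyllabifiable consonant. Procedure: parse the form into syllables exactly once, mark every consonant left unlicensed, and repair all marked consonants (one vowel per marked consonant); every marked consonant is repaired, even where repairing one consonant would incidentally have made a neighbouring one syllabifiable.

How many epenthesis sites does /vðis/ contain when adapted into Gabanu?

The unsyllabifiable consonants are /v/; each receives one epenthetic vowel.

1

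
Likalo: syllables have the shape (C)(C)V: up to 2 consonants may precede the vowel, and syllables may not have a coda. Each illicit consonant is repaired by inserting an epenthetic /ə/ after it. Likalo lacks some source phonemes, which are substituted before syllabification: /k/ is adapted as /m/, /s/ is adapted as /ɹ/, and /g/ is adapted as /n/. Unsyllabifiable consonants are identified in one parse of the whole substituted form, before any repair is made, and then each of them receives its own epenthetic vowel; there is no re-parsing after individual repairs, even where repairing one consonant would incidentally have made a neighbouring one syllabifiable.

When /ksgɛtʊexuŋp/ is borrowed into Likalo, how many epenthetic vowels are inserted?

3

After substitution the input is /mɹnɛtʊexuŋp/.
The unsyllabifiable consonants are /m/, /ŋ/, /p/; each receives one epenthetic vowel.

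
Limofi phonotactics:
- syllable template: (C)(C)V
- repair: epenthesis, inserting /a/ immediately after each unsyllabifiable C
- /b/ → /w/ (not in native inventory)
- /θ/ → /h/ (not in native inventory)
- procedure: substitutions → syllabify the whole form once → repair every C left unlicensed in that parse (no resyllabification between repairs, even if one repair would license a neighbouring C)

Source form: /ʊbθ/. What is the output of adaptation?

ʊwaha

Substitution: /b/ → /w/, /θ/ → /h/, giving /ʊwh/.
Under (C)(C)V, the unsyllabifiable consonants are /w/, /h/ (no codas are permitted; onsets may contain at most 2 consonants).
Epenthesis after each stranded consonant: /w/ → /wa/, /h/ → /ha/.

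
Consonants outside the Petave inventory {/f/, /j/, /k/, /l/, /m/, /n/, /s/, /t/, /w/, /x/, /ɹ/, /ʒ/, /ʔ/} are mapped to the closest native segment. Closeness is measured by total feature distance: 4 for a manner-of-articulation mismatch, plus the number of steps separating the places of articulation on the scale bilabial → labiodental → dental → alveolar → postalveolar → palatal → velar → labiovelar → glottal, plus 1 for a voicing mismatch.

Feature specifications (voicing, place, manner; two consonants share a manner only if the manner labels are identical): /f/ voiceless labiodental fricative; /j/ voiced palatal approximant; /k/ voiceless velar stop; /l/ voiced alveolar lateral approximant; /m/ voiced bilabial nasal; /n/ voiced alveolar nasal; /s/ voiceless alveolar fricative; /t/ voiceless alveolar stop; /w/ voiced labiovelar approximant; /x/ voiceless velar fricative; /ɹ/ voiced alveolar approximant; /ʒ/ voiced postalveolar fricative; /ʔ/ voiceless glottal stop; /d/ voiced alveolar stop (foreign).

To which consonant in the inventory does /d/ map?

t

/t/ is closest: same manner (stop), place distance 0 (alveolar→alveolar), voicing differs (+1); total 1. Next closest is /k/ at distance 4.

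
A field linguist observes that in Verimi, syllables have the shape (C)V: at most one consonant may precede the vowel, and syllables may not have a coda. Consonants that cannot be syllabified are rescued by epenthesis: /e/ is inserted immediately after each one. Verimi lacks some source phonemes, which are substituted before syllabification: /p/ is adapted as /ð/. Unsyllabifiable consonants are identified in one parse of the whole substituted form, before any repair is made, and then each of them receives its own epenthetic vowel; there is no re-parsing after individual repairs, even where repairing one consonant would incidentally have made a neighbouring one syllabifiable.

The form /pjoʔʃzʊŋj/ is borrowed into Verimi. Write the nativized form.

ðejoʔeʃezʊŋeje

Substitution: /p/ → /ð/, giving /ðjoʔʃzʊŋj/.
Syllabifying with onset maximization leaves /ð/, /ʔ/, /ʃ/, /ŋ/, /j/ stranded (no codas are permitted; onsets are limited to one consonant).
Epenthesis after each stranded consonant: /ð/ → /ðe/, /ʔ/ → /ʔe/, /ʃ/ → /ʃe/, /ŋ/ → /ŋe/, /j/ → /je/.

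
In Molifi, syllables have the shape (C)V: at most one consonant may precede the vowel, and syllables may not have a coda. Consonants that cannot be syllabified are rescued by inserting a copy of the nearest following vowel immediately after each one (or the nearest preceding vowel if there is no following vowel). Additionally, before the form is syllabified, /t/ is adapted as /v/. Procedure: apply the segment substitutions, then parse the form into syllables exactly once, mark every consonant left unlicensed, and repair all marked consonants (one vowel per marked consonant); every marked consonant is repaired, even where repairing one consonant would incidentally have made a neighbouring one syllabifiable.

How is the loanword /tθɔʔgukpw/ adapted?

Substitution: /t/ → /v/, giving /vθɔʔgukpw/.
Under (C)V, the unsyllabifiable consonants are /v/, /ʔ/, /k/, /p/, /w/ (no codas are permitted; onsets are limited to one consonant).
Epenthesis after each stranded consonant: /v/ → /vɔ/, /ʔ/ → /ʔu/, /k/ → /ku/, /p/ → /pu/, /w/ → /wu/.

vɔθɔʔugukupuwu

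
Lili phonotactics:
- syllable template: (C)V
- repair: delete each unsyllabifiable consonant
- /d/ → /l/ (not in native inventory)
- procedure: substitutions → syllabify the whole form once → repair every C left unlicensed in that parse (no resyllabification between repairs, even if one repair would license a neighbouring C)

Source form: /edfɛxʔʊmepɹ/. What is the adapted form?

Substitution: /d/ → /l/, giving /elfɛxʔʊmepɹ/.
The consonants /l/, /x/, /p/, /ɹ/ cannot be parsed into a legal (C)V syllable (no codas are permitted; onsets are limited to one consonant).
Deletion applies to /l/, /x/, /p/, /ɹ/.

efɛʔʊme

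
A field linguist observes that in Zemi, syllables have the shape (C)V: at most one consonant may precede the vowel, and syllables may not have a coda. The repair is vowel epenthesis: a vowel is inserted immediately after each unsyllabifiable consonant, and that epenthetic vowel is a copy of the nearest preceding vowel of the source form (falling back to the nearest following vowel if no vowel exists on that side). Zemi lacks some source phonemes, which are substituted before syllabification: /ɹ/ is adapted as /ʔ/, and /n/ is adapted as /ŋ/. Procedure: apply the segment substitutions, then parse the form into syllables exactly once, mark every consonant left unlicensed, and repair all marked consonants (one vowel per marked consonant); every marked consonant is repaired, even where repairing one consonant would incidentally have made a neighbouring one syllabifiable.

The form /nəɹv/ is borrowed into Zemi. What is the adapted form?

Substitution: /n/ → /ŋ/, /ɹ/ → /ʔ/, giving /ŋəʔv/.
Under (C)V, the unsyllabifiable consonants are /ʔ/, /v/ (no codas are permitted; onsets are limited to one consonant).
Epenthesis after each stranded consonant: /ʔ/ → /ʔə/, /v/ → /və/.

ŋəʔəvə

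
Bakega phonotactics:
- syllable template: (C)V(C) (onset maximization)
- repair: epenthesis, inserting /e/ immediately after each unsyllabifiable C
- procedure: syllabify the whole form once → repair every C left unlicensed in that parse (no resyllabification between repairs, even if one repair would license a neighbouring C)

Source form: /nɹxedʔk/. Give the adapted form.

The consonants /n/, /ɹ/, /ʔ/, /k/ cannot be parsed into a legal (C)V(C) syllable (at most one coda consonant is licensed; onsets are limited to one consonant).
Epenthesis after each stranded consonant: /n/ → /ne/, /ɹ/ → /ɹe/, /ʔ/ → /ʔe/, /k/ → /ke/.

neɹexedʔeke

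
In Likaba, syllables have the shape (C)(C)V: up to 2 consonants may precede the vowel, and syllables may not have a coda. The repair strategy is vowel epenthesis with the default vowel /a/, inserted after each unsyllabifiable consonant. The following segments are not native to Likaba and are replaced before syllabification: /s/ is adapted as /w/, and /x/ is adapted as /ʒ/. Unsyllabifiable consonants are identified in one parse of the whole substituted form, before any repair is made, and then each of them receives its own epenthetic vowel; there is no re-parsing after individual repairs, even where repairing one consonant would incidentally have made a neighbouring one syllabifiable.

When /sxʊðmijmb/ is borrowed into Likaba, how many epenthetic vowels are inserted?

3

After substitution the input is /wʒʊðmijmb/.
The unsyllabifiable consonants are /j/, /m/, /b/; each receives one epenthetic vowel.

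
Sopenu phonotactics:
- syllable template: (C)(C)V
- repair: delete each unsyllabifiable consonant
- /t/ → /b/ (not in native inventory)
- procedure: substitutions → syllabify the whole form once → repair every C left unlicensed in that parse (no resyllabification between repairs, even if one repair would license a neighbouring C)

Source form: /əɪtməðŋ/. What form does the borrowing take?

Substitution: /t/ → /b/, giving /əɪbməðŋ/.
Syllabifying with onset maximization leaves /ð/, /ŋ/ stranded (no codas are permitted; onsets may contain at most 2 consonants).
Deletion applies to /ð/, /ŋ/.

əɪbmə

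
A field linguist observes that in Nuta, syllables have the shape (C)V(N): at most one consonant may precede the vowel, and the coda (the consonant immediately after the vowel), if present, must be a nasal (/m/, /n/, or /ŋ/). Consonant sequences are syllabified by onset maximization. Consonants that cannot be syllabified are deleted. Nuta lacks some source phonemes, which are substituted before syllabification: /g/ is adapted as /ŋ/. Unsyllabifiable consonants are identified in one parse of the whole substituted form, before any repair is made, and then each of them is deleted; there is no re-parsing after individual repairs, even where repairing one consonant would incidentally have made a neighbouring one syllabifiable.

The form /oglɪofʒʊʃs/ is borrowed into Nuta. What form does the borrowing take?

Substitution: /g/ → /ŋ/, giving /oŋlɪofʒʊʃs/.
Syllabifying with onset maximization leaves /f/, /ʃ/, /s/ stranded (only a nasal (/m/, /n/, or /ŋ/) is licensed in coda position; onsets are limited to one consonant).
Deletion applies to /f/, /ʃ/, /s/.

oŋlɪoʒʊ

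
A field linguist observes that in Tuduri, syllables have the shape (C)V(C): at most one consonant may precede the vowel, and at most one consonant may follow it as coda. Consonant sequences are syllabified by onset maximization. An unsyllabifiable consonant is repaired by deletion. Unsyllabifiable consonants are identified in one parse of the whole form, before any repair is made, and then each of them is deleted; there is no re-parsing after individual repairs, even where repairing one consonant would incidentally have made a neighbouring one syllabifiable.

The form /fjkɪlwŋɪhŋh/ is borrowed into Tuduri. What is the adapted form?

kɪlŋɪh

Syllabifying with onset maximization leaves /f/, /j/, /w/, /ŋ/, /h/ stranded (at most one coda consonant is licensed; onsets are limited to one consonant).
Deleting the stranded consonants removes /f/, /j/, /w/, /ŋ/, /h/.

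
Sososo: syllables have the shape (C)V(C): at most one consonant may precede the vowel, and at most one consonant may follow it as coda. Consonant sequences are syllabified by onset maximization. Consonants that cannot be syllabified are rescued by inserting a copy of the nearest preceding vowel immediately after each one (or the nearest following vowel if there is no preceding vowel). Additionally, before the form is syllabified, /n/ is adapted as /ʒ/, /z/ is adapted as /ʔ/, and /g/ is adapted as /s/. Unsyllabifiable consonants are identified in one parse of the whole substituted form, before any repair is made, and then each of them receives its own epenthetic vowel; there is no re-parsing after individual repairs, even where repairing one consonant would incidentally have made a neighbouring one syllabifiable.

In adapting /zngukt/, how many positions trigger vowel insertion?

After substitution the input is /ʔʒsukt/.
The unsyllabifiable consonants are /ʔ/, /ʒ/, /t/; each receives one epenthetic vowel.

3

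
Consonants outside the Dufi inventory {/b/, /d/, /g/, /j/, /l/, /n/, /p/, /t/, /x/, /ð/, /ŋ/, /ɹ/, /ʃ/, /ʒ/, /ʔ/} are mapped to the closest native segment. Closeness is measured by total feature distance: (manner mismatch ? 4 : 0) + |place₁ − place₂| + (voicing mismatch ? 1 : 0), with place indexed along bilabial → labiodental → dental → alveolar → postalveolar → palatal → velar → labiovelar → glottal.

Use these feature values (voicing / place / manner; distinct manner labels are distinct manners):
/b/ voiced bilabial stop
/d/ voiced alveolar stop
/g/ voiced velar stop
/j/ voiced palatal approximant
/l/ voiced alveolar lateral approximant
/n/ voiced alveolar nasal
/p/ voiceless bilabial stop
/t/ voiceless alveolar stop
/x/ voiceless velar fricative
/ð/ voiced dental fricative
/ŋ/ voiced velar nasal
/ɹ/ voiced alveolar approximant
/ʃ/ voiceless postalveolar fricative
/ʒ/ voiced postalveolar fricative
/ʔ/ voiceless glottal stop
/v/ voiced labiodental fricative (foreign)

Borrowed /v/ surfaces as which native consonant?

/ð/ is closest: same manner (fricative), place distance 1 (labiodental→dental), same voicing; total 1. Next closest is /ʒ/ at distance 3.

ð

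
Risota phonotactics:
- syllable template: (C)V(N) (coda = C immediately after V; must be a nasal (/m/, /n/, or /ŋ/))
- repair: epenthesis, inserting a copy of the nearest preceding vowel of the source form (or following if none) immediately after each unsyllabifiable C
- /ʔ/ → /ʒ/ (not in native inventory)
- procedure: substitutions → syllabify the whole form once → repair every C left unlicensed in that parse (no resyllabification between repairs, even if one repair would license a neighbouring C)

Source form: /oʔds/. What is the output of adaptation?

oʒodoso

Substitution: /ʔ/ → /ʒ/, giving /oʒds/.
Under (C)V(N), the unsyllabifiable consonants are /ʒ/, /d/, /s/ (only a nasal (/m/, /n/, or /ŋ/) is licensed in coda position; onsets are limited to one consonant).
Epenthesis after each stranded consonant: /ʒ/ → /ʒo/, /d/ → /do/, /s/ → /so/.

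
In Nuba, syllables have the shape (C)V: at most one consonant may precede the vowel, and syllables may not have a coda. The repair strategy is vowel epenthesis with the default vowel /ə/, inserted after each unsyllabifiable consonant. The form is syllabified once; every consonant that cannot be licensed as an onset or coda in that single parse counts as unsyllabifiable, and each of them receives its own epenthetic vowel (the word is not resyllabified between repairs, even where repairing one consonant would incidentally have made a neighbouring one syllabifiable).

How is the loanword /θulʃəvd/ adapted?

θuləʃəvədə

Syllabifying with onset maximization leaves /l/, /v/, /d/ stranded (no codas are permitted; onsets are limited to one consonant).
Each unlicensed consonant becomes the onset of a new syllable: /l/ → /lə/, /v/ → /və/, /d/ → /də/.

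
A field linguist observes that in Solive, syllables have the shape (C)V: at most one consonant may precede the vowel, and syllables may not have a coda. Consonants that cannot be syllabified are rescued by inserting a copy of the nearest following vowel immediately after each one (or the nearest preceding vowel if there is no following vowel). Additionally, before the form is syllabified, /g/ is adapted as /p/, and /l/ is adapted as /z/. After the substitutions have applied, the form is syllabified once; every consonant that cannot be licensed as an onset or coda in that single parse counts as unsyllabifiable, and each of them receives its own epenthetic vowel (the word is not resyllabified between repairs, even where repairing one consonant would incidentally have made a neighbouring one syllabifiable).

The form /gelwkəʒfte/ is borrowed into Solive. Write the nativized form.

pezəwəkəʒefete

Substitution: /g/ → /p/, /l/ → /z/, giving /pezwkəʒfte/.
The consonants /z/, /w/, /ʒ/, /f/ cannot be parsed into a legal (C)V syllable (no codas are permitted; onsets are limited to one consonant).
Epenthesis after each stranded consonant: /z/ → /zə/, /w/ → /wə/, /ʒ/ → /ʒe/, /f/ → /fe/.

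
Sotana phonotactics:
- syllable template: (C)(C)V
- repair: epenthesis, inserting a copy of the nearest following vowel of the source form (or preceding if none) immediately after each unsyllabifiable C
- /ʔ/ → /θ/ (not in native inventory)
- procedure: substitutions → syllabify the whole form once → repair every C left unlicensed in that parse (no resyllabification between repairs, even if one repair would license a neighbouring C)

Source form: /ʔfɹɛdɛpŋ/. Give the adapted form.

θɛfɹɛdɛpɛŋɛ

Substitution: /ʔ/ → /θ/, giving /θfɹɛdɛpŋ/.
Syllabifying with onset maximization leaves /θ/, /p/, /ŋ/ stranded (no codas are permitted; onsets may contain at most 2 consonants).
Epenthesis after each stranded consonant: /θ/ → /θɛ/, /p/ → /pɛ/, /ŋ/ → /ŋɛ/.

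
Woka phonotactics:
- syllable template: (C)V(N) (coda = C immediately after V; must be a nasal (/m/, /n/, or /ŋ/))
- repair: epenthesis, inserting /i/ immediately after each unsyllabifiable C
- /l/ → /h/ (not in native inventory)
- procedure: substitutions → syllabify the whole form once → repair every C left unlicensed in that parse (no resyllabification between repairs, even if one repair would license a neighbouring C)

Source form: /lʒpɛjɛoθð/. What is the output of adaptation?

hiʒipɛjɛoθiði

Substitution: /l/ → /h/, giving /hʒpɛjɛoθð/.
Under (C)V(N), the unsyllabifiable consonants are /h/, /ʒ/, /θ/, /ð/ (only a nasal (/m/, /n/, or /ŋ/) is licensed in coda position; onsets are limited to one consonant).
Inserting the epenthetic vowel yields /h/ → /hi/, /ʒ/ → /ʒi/, /θ/ → /θi/, /ð/ → /ði/.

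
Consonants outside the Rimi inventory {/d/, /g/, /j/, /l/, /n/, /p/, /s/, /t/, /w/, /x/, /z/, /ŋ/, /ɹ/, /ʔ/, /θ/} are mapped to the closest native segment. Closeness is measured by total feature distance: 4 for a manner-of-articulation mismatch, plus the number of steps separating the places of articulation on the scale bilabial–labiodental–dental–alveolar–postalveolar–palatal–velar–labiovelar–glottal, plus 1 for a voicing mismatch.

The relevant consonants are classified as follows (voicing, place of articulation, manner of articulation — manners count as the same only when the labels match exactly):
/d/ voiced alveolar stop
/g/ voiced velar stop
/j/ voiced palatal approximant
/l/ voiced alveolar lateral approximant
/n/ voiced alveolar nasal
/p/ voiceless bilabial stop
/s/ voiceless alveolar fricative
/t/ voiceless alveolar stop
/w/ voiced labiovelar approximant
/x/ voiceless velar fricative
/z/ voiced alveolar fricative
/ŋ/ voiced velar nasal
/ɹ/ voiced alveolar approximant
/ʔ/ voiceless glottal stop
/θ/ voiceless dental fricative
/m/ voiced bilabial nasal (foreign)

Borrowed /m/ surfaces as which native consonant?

n

/n/ is closest: same manner (nasal), place distance 3 (bilabial→alveolar), same voicing; total 3. Next closest is /p/ at distance 5.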